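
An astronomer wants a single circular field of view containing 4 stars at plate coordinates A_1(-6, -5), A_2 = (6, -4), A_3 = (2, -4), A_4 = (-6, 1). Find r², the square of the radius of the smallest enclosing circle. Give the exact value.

A smallest enclosing disk is always determined by at most three of the input points on its boundary.
The minimum enclosing circle is determined by three boundary points: A_1, A_2, A_4.
Their circumcentre is (-5/24, -2) with r² = 24505/576.
The farthest remaining point A_3 is at distance² 5113/576 ≤ 24505/576.

24505/576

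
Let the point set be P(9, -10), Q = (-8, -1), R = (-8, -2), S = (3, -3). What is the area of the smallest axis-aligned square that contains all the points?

The bounding box has width 17 and height 9.
An axis-aligned square enclosing the set must have side ≥ max(width, height).
So the minimum side is max(17, 9) = 17.
Area = 17² = 289.

289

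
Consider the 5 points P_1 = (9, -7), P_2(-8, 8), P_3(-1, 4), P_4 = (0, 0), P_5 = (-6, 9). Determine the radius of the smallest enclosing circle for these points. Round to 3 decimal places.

The minimum enclosing circle of a finite set is fixed by two of the points (as a diameter) or three (as a circumcircle).
The farthest pair is P_1–P_2 with squared distance 514. The circle on this segment as diameter has centre (0.5, 0.5) and r² = 514/4 = 128.5.
Check P_3: distance² to centre = 14.5 ≤ 128.5, so it lies inside.
All remaining points lie in this disk, and no smaller disk contains both endpoints, so this is the minimum enclosing circle.
r = √(128.5) ≈ 11.336.

11.336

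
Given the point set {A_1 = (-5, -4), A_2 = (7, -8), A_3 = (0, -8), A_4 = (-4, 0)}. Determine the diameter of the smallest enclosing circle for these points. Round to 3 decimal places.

By Welzl's lemma the MEC is supported by two points (diametrically opposite) or three points (on a circumcircle).
The farthest pair is A_2–A_4 with squared distance 185. The circle on this segment as diameter has centre (1.5, -4) and r² = 185/4 = 46.25.
Check A_1: distance² to centre = 42.25 ≤ 46.25, so it lies inside.
All remaining points lie in this disk, and no smaller disk contains both endpoints, so this is the minimum enclosing circle.
Diameter = 2r = 2√(46.25) ≈ 13.601.

13.601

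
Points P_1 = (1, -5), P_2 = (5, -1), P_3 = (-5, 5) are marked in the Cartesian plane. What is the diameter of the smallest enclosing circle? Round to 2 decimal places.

Side lengths²: P_1P_2² = 32, P_1P_3² = 136, P_2P_3² = 136.
Since P_2P_3² = 136 < 136 + 32 = 168, the triangle is acute, so the smallest enclosing circle is the circumcircle.
Circumcentre = (-0.75, 0.75), r² = 36.125.
Diameter = 2r = 2√(36.125) ≈ 12.02.

12.02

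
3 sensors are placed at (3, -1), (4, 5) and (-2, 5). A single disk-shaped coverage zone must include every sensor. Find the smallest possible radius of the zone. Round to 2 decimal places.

Call the three points A, B, C in the order given.
Side lengths²: AB² = 37, AC² = 61, BC² = 36.
Since AC² = 61 < 37 + 36 = 73, the triangle is acute, so the smallest enclosing circle is the circumcircle.
Circumcentre = (1, 29/12), r² = 2257/144.
r = √(2257/144) ≈ 3.96.

3.96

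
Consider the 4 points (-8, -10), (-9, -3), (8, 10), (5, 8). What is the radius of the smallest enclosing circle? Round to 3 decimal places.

The farthest pair is (-8, -10)–(8, 10) with squared distance 656. The circle on this segment as diameter has centre (0, 0) and r² = 656/4 = 164.
Check (-9, -3): distance² to centre = 90 ≤ 164, so it lies inside.
All remaining points lie in this disk, and no smaller disk contains both endpoints, so this is the minimum enclosing circle.
r = √164 ≈ 12.806.

12.806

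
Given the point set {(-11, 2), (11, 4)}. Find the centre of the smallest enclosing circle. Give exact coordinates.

(0, 3)

The smallest circle enclosing two points has them as diameter endpoints.
Centre = midpoint = (0, 3); r² = |(-11, 2)−(11, 4)|²/4 = 488/4 = 122.
Centre = (0, 3).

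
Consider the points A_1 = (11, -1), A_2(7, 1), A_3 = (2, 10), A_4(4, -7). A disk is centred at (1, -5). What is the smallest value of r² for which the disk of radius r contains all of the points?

The required radius is the distance from (1, -5) to the farthest point.
Squared distances: 116, 72, 226, 13.
Maximum is 226, attained at A_3.

226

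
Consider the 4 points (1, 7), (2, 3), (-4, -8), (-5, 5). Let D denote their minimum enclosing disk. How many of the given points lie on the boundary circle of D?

2

The farthest pair is (1, 7)–(-4, -8) with squared distance 250. The circle on this segment as diameter has centre (-1.5, -0.5) and r² = 250/4 = 62.5.
Check (2, 3): distance² to centre = 24.5 ≤ 62.5, so it lies inside.
All remaining points lie in this disk, and no smaller disk contains both endpoints, so this is the minimum enclosing circle.
The points at distance exactly r from the centre are (1, 7), (-4, -8) — 2 points.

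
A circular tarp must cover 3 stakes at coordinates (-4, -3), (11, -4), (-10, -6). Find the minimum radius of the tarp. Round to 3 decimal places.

Call the three points A, B, C in the order given.
Side lengths²: AB² = 226, AC² = 45, BC² = 445.
Since BC² = 445 ≥ 226 + 45 = 271, the angle opposite BC is not acute, so the smallest enclosing circle has BC as diameter.
Centre = midpoint of BC = (0.5, -5), r² = 445/4 = 111.25.
r = √(111.25) ≈ 10.548.

10.548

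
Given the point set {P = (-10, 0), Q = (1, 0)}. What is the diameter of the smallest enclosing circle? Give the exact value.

The smallest circle enclosing two points has them as diameter endpoints.
Centre = midpoint = (-4.5, 0); r² = |PQ|²/4 = 121/4 = 30.25.
Diameter = 2r = 2√(30.25) = 11.

11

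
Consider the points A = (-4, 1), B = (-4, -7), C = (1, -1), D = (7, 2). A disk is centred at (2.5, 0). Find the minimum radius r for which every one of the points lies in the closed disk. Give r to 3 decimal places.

9.552

The required radius is the distance from (2.5, 0) to the farthest point.
Squared distances: 43.25, 91.25, 3.25, 24.25.
Maximum is 91.25, attained at B.
r = √(91.25) ≈ 9.552.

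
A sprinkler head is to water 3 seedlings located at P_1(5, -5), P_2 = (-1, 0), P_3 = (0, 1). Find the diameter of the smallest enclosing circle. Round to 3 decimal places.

7.842

Side lengths²: P_1P_2² = 61, P_1P_3² = 61, P_2P_3² = 2.
Since P_1P_3² = 61 < 61 + 2 = 63, the triangle is acute, so the smallest enclosing circle is the circumcircle.
Circumcentre = (49/22, -49/22), r² = 3721/242.
Diameter = 2r = 2√(3721/242) ≈ 7.842.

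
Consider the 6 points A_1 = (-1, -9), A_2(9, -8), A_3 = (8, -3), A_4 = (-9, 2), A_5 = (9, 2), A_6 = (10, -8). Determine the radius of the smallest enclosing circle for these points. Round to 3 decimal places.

A smallest enclosing disk is always determined by at most three of the input points on its boundary.
The farthest pair is A_4–A_6 with squared distance 461. The circle on this segment as diameter has centre (0.5, -3) and r² = 461/4 = 115.25.
Check A_1: distance² to centre = 38.25 ≤ 115.25, so it lies inside.
All remaining points lie in this disk, and no smaller disk contains both endpoints, so this is the minimum enclosing circle.
r = √(115.25) ≈ 10.735.

10.735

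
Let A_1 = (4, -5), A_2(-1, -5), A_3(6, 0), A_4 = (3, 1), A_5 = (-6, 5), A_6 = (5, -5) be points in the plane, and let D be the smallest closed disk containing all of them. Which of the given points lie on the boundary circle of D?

A_5, A_6

The farthest pair is A_5–A_6 with squared distance 221. The circle on this segment as diameter has centre (-0.5, 0) and r² = 221/4 = 55.25.
Check A_1: distance² to centre = 45.25 ≤ 55.25, so it lies inside.
All remaining points lie in this disk, and no smaller disk contains both endpoints, so this is the minimum enclosing circle.
The points at distance exactly r from the centre are A_5, A_6 — 2 points.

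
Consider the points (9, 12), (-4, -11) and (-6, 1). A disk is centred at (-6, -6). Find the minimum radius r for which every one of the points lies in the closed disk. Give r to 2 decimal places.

The required radius is the distance from (-6, -6) to the farthest point.
Squared distances: 549, 29, 49.
Maximum is 549, attained at (9, 12).
r = √549 ≈ 23.43.

23.43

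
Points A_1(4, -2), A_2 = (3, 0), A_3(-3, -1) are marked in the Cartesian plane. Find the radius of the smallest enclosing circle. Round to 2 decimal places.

3.54

Side lengths²: A_1A_2² = 5, A_1A_3² = 50, A_2A_3² = 37.
Since A_1A_3² = 50 ≥ 37 + 5 = 42, the angle opposite A_1A_3 is not acute, so the smallest enclosing circle has A_1A_3 as diameter.
Centre = midpoint of A_1A_3 = (0.5, -1.5), r² = 50/4 = 12.5.
r = √(12.5) ≈ 3.54.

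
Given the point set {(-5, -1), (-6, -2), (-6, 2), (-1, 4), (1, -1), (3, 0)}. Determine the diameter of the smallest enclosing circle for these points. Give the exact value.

By Welzl's lemma the MEC is supported by two points (diametrically opposite) or three points (on a circumcircle).
The minimum enclosing circle is determined by three boundary points: (-6, -2), (-6, 2), (3, 0).
Their circumcentre is (-31/18, 0) with r² = 7225/324.
The farthest remaining point (-1, 4) is at distance² 5353/324 ≤ 7225/324.
Diameter = 2r = 2√(7225/324) = 85/9.

85/9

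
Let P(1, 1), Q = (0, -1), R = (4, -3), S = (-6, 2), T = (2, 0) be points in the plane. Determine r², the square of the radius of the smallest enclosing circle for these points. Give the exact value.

By Welzl's lemma the MEC is supported by two points (diametrically opposite) or three points (on a circumcircle).
The farthest pair is R–S with squared distance 125. The circle on this segment as diameter has centre (-1, -0.5) and r² = 125/4 = 31.25.
Check P: distance² to centre = 6.25 ≤ 31.25, so it lies inside.
All remaining points lie in this disk, and no smaller disk contains both endpoints, so this is the minimum enclosing circle.

31.25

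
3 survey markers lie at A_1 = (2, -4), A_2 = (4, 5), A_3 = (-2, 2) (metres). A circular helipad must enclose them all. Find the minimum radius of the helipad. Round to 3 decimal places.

4.646

Side lengths²: A_1A_2² = 85, A_1A_3² = 52, A_2A_3² = 45.
Since A_1A_2² = 85 < 52 + 45 = 97, the triangle is acute, so the smallest enclosing circle is the circumcircle.
Circumcentre = (2.4375, 0.625), r² = 21.58203125.
r = √(21.58203125) ≈ 4.646.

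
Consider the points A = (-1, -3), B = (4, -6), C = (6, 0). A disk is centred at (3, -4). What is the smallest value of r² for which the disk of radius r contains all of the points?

The required radius is the distance from (3, -4) to the farthest point.
Squared distances: 17, 5, 25.
Maximum is 25, attained at C.

25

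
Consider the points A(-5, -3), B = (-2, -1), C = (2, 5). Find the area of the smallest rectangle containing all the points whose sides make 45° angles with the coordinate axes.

15

In coordinates u = x + y, v = x − y the rectangle is axis-aligned; the map (x,y)→(u,v) scales areas by 2.
u-values: -8, -3, 7; range = 7 − (-8) = 15.
v-values: -2, -1, -3; range = -1 − (-3) = 2.
Area = (15 × 2) / 2 = 15.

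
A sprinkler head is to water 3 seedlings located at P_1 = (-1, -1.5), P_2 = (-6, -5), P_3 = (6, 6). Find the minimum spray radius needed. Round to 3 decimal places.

Side lengths²: P_1P_2² = 37.25, P_1P_3² = 105.25, P_2P_3² = 265.
Since P_2P_3² = 265 ≥ 105.25 + 37.25 = 142.5, the angle opposite P_2P_3 is not acute, so the smallest enclosing circle has P_2P_3 as diameter.
Centre = midpoint of P_2P_3 = (0, 0.5), r² = 265/4 = 66.25.
r = √(66.25) ≈ 8.139.

8.139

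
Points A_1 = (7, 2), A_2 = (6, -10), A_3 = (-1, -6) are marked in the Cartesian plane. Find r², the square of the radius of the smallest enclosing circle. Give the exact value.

9425/242

Side lengths²: A_1A_2² = 145, A_1A_3² = 128, A_2A_3² = 65.
Since A_1A_2² = 145 < 128 + 65 = 193, the triangle is acute, so the smallest enclosing circle is the circumcircle.
Circumcentre = (107/22, -85/22), r² = 9425/242.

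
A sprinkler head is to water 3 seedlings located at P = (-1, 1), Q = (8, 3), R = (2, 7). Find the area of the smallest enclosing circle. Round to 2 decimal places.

Side lengths²: PQ² = 85, PR² = 45, QR² = 52.
Since PQ² = 85 < 52 + 45 = 97, the triangle is acute, so the smallest enclosing circle is the circumcircle.
Circumcentre = (3.375, 2.5625), r² = 21.58203125.
Area = π·r² = π·21.58203125 ≈ 67.80.

67.80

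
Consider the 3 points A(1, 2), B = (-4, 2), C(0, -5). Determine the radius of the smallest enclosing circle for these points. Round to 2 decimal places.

4.07

Side lengths²: AB² = 25, AC² = 50, BC² = 65.
Since BC² = 65 < 50 + 25 = 75, the triangle is acute, so the smallest enclosing circle is the circumcircle.
Circumcentre = (-1.5, -17/14), r² = 1625/98.
r = √(1625/98) ≈ 4.07.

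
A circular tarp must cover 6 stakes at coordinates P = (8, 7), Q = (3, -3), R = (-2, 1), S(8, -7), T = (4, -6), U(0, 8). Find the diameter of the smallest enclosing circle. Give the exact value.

A smallest enclosing disk is always determined by at most three of the input points on its boundary.
The farthest pair is S–U with squared distance 289. The circle on this segment as diameter has centre (4, 0.5) and r² = 289/4 = 72.25.
Check P: distance² to centre = 58.25 ≤ 72.25, so it lies inside.
All remaining points lie in this disk, and no smaller disk contains both endpoints, so this is the minimum enclosing circle.
Diameter = 2r = 2√(72.25) = 17.

17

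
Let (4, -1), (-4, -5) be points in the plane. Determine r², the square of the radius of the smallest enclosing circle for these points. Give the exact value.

The smallest circle enclosing two points has them as diameter endpoints.
Centre = midpoint = (0, -3); r² = |(4, -1)−(-4, -5)|²/4 = 80/4 = 20.

20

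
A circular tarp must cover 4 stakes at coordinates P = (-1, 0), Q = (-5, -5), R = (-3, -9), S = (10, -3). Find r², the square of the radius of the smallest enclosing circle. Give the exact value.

57.25

The minimum enclosing circle of a finite set is fixed by two of the points (as a diameter) or three (as a circumcircle).
The farthest pair is Q–S with squared distance 229. The circle on this segment as diameter has centre (2.5, -4) and r² = 229/4 = 57.25.
Check P: distance² to centre = 28.25 ≤ 57.25, so it lies inside.
All remaining points lie in this disk, and no smaller disk contains both endpoints, so this is the minimum enclosing circle.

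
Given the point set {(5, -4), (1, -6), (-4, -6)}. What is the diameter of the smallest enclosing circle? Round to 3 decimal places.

9.220

Call the three points A, B, C in the order given.
Side lengths²: AB² = 20, AC² = 85, BC² = 25.
Since AC² = 85 ≥ 25 + 20 = 45, the angle opposite AC is not acute, so the smallest enclosing circle has AC as diameter.
Centre = midpoint of AC = (0.5, -5), r² = 85/4 = 21.25.
Diameter = 2r = 2√(21.25) ≈ 9.220.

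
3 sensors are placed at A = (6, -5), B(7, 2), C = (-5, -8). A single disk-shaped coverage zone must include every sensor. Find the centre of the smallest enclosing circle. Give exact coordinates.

(1, -3)

Side lengths²: AB² = 50, AC² = 130, BC² = 244.
Since BC² = 244 ≥ 130 + 50 = 180, the angle opposite BC is not acute, so the smallest enclosing circle has BC as diameter.
Centre = midpoint of BC = (1, -3), r² = 244/4 = 61.
Centre = (1, -3).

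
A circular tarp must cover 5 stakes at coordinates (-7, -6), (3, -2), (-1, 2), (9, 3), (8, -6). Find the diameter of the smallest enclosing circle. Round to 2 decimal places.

18.36

The minimum enclosing circle of a finite set is fixed by two of the points (as a diameter) or three (as a circumcircle).
The farthest pair is (-7, -6)–(9, 3) with squared distance 337. The circle on this segment as diameter has centre (1, -1.5) and r² = 337/4 = 84.25.
Check (3, -2): distance² to centre = 4.25 ≤ 84.25, so it lies inside.
All remaining points lie in this disk, and no smaller disk contains both endpoints, so this is the minimum enclosing circle.
Diameter = 2r = 2√(84.25) ≈ 18.36.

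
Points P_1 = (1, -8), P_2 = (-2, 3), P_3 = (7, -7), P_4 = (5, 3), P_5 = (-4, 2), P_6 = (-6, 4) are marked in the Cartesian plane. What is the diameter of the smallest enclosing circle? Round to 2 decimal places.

17.03

The minimum enclosing circle of a finite set is fixed by two of the points (as a diameter) or three (as a circumcircle).
The farthest pair is P_3–P_6 with squared distance 290. The circle on this segment as diameter has centre (0.5, -1.5) and r² = 290/4 = 72.5.
Check P_1: distance² to centre = 42.5 ≤ 72.5, so it lies inside.
All remaining points lie in this disk, and no smaller disk contains both endpoints, so this is the minimum enclosing circle.
Diameter = 2r = 2√(72.5) ≈ 17.03.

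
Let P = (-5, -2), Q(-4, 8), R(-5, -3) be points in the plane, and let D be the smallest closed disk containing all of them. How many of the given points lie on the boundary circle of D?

2

Side lengths²: PQ² = 101, PR² = 1, QR² = 122.
Since QR² = 122 ≥ 101 + 1 = 102, the angle opposite QR is not acute, so the smallest enclosing circle has QR as diameter.
Centre = midpoint of QR = (-4.5, 2.5), r² = 122/4 = 30.5.
The points at distance exactly r from the centre are Q, R — 2 points.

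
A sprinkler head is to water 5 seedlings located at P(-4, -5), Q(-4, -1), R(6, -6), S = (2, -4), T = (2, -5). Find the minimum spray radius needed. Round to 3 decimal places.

5.590

The minimum enclosing circle of a finite set is fixed by two of the points (as a diameter) or three (as a circumcircle).
The farthest pair is Q–R with squared distance 125. The circle on this segment as diameter has centre (1, -3.5) and r² = 125/4 = 31.25.
Check P: distance² to centre = 27.25 ≤ 31.25, so it lies inside.
All remaining points lie in this disk, and no smaller disk contains both endpoints, so this is the minimum enclosing circle.
r = √(31.25) ≈ 5.590.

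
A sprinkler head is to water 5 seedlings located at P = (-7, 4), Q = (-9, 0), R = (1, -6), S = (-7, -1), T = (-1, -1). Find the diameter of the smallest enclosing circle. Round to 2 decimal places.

A smallest enclosing disk is always determined by at most three of the input points on its boundary.
The farthest pair is P–R with squared distance 164. The circle on this segment as diameter has centre (-3, -1) and r² = 164/4 = 41.
Check Q: distance² to centre = 37 ≤ 41, so it lies inside.
All remaining points lie in this disk, and no smaller disk contains both endpoints, so this is the minimum enclosing circle.
Diameter = 2r = 2√41 ≈ 12.81.

12.81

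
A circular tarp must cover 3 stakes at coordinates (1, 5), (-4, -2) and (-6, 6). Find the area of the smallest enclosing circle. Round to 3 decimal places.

Call the three points A, B, C in the order given.
Side lengths²: AB² = 74, AC² = 50, BC² = 68.
Since AB² = 74 < 68 + 50 = 118, the triangle is acute, so the smallest enclosing circle is the circumcircle.
Circumcentre = (-79/27, 68/27), r² = 15725/729.
Area = π·r² = π·15725/729 ≈ 67.766.

67.766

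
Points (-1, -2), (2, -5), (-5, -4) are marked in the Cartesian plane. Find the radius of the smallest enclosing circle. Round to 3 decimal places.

3.536

Call the three points A, B, C in the order given.
Side lengths²: AB² = 18, AC² = 20, BC² = 50.
Since BC² = 50 ≥ 20 + 18 = 38, the angle opposite BC is not acute, so the smallest enclosing circle has BC as diameter.
Centre = midpoint of BC = (-1.5, -4.5), r² = 50/4 = 12.5.
r = √(12.5) ≈ 3.536.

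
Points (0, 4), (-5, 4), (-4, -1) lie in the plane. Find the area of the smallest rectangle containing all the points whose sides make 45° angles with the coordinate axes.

In coordinates u = x + y, v = x − y the rectangle is axis-aligned; the map (x,y)→(u,v) scales areas by 2.
u-values: 4, -1, -5; range = 4 − (-5) = 9.
v-values: -4, -9, -3; range = -3 − (-9) = 6.
Area = (9 × 6) / 2 = 27.

27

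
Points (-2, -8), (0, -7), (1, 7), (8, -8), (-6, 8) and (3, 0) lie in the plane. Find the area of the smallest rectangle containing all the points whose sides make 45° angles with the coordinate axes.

270

In coordinates u = x + y, v = x − y the rectangle is axis-aligned; the map (x,y)→(u,v) scales areas by 2.
u-values: -10, -7, 8, 0, 2, 3; range = 8 − (-10) = 18.
v-values: 6, 7, -6, 16, -14, 3; range = 16 − (-14) = 30.
Area = (18 × 30) / 2 = 270.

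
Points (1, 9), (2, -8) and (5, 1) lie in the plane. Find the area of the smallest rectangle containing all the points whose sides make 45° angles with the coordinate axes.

In coordinates u = x + y, v = x − y the rectangle is axis-aligned; the map (x,y)→(u,v) scales areas by 2.
u-values: 10, -6, 6; range = 10 − (-6) = 16.
v-values: -8, 10, 4; range = 10 − (-8) = 18.
Area = (16 × 18) / 2 = 144.

144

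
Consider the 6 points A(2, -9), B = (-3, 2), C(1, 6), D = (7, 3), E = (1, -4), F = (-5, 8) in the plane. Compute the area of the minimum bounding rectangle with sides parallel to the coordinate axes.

x ranges over [-5, 7], width 12.
y ranges over [-9, 8], height 17.
Area = 12 × 17 = 204.

204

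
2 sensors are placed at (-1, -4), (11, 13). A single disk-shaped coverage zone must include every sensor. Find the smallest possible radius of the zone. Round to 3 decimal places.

10.404

The smallest circle enclosing two points has them as diameter endpoints.
Centre = midpoint = (5, 4.5); r² = |(-1, -4)−(11, 13)|²/4 = 433/4 = 108.25.
r = √(108.25) ≈ 10.404.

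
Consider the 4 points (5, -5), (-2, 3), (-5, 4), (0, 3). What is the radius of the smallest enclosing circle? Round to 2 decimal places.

6.73

The minimum enclosing circle of a finite set is fixed by two of the points (as a diameter) or three (as a circumcircle).
The farthest pair is (5, -5)–(-5, 4) with squared distance 181. The circle on this segment as diameter has centre (0, -0.5) and r² = 181/4 = 45.25.
Check (-2, 3): distance² to centre = 16.25 ≤ 45.25, so it lies inside.
All remaining points lie in this disk, and no smaller disk contains both endpoints, so this is the minimum enclosing circle.
r = √(45.25) ≈ 6.73.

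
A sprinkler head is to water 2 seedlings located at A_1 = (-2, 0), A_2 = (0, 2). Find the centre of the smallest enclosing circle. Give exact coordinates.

The smallest circle enclosing two points has them as diameter endpoints.
Centre = midpoint = (-1, 1); r² = |A_1A_2|²/4 = 8/4 = 2.
Centre = (-1, 1).

(-1, 1)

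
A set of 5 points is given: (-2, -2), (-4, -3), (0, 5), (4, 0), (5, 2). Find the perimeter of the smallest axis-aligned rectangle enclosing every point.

34

Width = max x − min x = 5 − (-4) = 9.
Height = max y − min y = 5 − (-3) = 8.
Perimeter = 2(9 + 8) = 34.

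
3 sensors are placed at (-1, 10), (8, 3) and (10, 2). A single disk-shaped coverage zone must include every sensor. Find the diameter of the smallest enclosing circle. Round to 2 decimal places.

13.60

Call the three points A, B, C in the order given.
Side lengths²: AB² = 130, AC² = 185, BC² = 5.
Since AC² = 185 ≥ 130 + 5 = 135, the angle opposite AC is not acute, so the smallest enclosing circle has AC as diameter.
Centre = midpoint of AC = (4.5, 6), r² = 185/4 = 46.25.
Diameter = 2r = 2√(46.25) ≈ 13.60.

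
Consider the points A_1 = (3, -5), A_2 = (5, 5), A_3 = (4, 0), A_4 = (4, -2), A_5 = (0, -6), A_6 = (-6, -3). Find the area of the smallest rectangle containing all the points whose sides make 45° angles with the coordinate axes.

104.5

In coordinates u = x + y, v = x − y the rectangle is axis-aligned; the map (x,y)→(u,v) scales areas by 2.
u-values: -2, 10, 4, 2, -6, -9; range = 10 − (-9) = 19.
v-values: 8, 0, 4, 6, 6, -3; range = 8 − (-3) = 11.
Area = (19 × 11) / 2 = 104.5.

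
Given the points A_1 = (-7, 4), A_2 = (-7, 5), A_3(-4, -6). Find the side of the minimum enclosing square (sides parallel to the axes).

The bounding box has width 3 and height 11.
An axis-aligned square enclosing the set must have side ≥ max(width, height).
So the minimum side is max(3, 11) = 11.

11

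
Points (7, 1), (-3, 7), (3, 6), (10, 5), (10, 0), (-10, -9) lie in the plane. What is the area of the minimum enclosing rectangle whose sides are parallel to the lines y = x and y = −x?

340

In coordinates u = x + y, v = x − y the rectangle is axis-aligned; the map (x,y)→(u,v) scales areas by 2.
u-values: 8, 4, 9, 15, 10, -19; range = 15 − (-19) = 34.
v-values: 6, -10, -3, 5, 10, -1; range = 10 − (-10) = 20.
Area = (34 × 20) / 2 = 340.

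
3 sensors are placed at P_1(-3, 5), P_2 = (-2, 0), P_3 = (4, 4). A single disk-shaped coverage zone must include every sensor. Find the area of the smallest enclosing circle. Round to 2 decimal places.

Side lengths²: P_1P_2² = 26, P_1P_3² = 50, P_2P_3² = 52.
Since P_2P_3² = 52 < 50 + 26 = 76, the triangle is acute, so the smallest enclosing circle is the circumcircle.
Circumcentre = (5/17, 52/17), r² = 4225/289.
Area = π·r² = π·4225/289 ≈ 45.93.

45.93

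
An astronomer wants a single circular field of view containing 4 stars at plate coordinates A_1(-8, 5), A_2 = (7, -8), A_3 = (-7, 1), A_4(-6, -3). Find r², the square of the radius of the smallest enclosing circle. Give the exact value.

98.5

A smallest enclosing disk is always determined by at most three of the input points on its boundary.
The farthest pair is A_1–A_2 with squared distance 394. The circle on this segment as diameter has centre (-0.5, -1.5) and r² = 394/4 = 98.5.
Check A_3: distance² to centre = 48.5 ≤ 98.5, so it lies inside.
All remaining points lie in this disk, and no smaller disk contains both endpoints, so this is the minimum enclosing circle.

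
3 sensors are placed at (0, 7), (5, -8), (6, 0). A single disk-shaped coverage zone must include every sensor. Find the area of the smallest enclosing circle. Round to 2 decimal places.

196.35

Call the three points A, B, C in the order given.
Side lengths²: AB² = 250, AC² = 85, BC² = 65.
Since AB² = 250 ≥ 85 + 65 = 150, the angle opposite AB is not acute, so the smallest enclosing circle has AB as diameter.
Centre = midpoint of AB = (2.5, -0.5), r² = 250/4 = 62.5.
Area = π·r² = π·62.5 ≈ 196.35.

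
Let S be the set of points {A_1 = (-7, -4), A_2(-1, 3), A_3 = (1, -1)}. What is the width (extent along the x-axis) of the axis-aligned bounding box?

8

max x = 1, min x = -7, so width = 8.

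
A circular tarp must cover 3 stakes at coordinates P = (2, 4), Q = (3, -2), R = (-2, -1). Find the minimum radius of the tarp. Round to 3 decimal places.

Side lengths²: PQ² = 37, PR² = 41, QR² = 26.
Since PR² = 41 < 37 + 26 = 63, the triangle is acute, so the smallest enclosing circle is the circumcircle.
Circumcentre = (55/58, 43/58), r² = 19721/1682.
r = √(19721/1682) ≈ 3.424.

3.424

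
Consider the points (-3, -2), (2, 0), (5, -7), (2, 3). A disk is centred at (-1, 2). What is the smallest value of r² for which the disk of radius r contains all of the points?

117

The required radius is the distance from (-1, 2) to the farthest point.
Squared distances: 20, 13, 117, 10.
Maximum is 117, attained at (5, -7).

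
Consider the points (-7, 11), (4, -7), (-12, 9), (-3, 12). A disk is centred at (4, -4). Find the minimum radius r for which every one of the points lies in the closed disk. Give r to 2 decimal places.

20.62

The required radius is the distance from (4, -4) to the farthest point.
Squared distances: 346, 9, 425, 305.
Maximum is 425, attained at (-12, 9).
r = √425 ≈ 20.62.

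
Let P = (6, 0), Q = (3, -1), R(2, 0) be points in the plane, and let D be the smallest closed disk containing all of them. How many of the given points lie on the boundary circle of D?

Side lengths²: PQ² = 10, PR² = 16, QR² = 2.
Since PR² = 16 ≥ 10 + 2 = 12, the angle opposite PR is not acute, so the smallest enclosing circle has PR as diameter.
Centre = midpoint of PR = (4, 0), r² = 16/4 = 4.
The points at distance exactly r from the centre are P, R — 2 points.

2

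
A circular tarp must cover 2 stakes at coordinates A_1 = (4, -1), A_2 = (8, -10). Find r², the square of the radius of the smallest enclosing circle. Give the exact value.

24.25

The smallest circle enclosing two points has them as diameter endpoints.
Centre = midpoint = (6, -5.5); r² = |A_1A_2|²/4 = 97/4 = 24.25.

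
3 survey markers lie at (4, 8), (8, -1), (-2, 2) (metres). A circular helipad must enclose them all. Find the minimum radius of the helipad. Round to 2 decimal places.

5.59

Call the three points A, B, C in the order given.
Side lengths²: AB² = 97, AC² = 72, BC² = 109.
Since BC² = 109 < 97 + 72 = 169, the triangle is acute, so the smallest enclosing circle is the circumcircle.
Circumcentre = (93/26, 63/26), r² = 10573/338.
r = √(10573/338) ≈ 5.59.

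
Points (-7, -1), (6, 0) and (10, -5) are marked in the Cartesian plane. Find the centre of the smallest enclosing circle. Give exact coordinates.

Call the three points A, B, C in the order given.
Side lengths²: AB² = 170, AC² = 305, BC² = 41.
Since AC² = 305 ≥ 170 + 41 = 211, the angle opposite AC is not acute, so the smallest enclosing circle has AC as diameter.
Centre = midpoint of AC = (1.5, -3), r² = 305/4 = 76.25.
Centre = (1.5, -3).

(1.5, -3)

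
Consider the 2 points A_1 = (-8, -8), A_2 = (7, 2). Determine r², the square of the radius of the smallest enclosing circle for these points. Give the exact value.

The smallest circle enclosing two points has them as diameter endpoints.
Centre = midpoint = (-0.5, -3); r² = |A_1A_2|²/4 = 325/4 = 81.25.

81.25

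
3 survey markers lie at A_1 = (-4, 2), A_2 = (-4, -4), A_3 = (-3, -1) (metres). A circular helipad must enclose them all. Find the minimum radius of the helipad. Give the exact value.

3

Side lengths²: A_1A_2² = 36, A_1A_3² = 10, A_2A_3² = 10.
Since A_1A_2² = 36 ≥ 10 + 10 = 20, the angle opposite A_1A_2 is not acute, so the smallest enclosing circle has A_1A_2 as diameter.
Centre = midpoint of A_1A_2 = (-4, -1), r² = 36/4 = 9.
r = √9 = 3.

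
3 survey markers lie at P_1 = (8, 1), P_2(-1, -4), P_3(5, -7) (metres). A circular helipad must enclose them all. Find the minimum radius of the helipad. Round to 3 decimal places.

5.176

Side lengths²: P_1P_2² = 106, P_1P_3² = 73, P_2P_3² = 45.
Since P_1P_2² = 106 < 73 + 45 = 118, the triangle is acute, so the smallest enclosing circle is the circumcircle.
Circumcentre = (143/38, -75/38), r² = 19345/722.
r = √(19345/722) ≈ 5.176.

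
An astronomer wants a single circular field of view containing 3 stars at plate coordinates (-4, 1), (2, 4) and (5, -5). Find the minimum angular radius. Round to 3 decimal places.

5.463

Call the three points A, B, C in the order given.
Side lengths²: AB² = 45, AC² = 117, BC² = 90.
Since AC² = 117 < 90 + 45 = 135, the triangle is acute, so the smallest enclosing circle is the circumcircle.
Circumcentre = (13/14, -19/14), r² = 2925/98.
r = √(2925/98) ≈ 5.463.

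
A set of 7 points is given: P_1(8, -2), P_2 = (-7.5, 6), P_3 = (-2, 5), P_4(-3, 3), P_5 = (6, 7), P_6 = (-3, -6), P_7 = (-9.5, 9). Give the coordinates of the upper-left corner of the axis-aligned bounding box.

(-9.5, 9)

x-range [-9.5, 8], y-range [-6, 9].
The upper-left corner is (-9.5, 9).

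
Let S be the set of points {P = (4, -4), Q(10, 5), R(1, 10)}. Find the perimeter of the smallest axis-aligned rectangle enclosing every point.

Width = max x − min x = 10 − 1 = 9.
Height = max y − min y = 10 − (-4) = 14.
Perimeter = 2(9 + 14) = 46.

46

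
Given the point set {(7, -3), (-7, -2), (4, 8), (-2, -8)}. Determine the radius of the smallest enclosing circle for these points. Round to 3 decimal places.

8.544

By Welzl's lemma the MEC is supported by two points (diametrically opposite) or three points (on a circumcircle).
The farthest pair is (4, 8)–(-2, -8) with squared distance 292. The circle on this segment as diameter has centre (1, 0) and r² = 292/4 = 73.
Check (7, -3): distance² to centre = 45 ≤ 73, so it lies inside.
All remaining points lie in this disk, and no smaller disk contains both endpoints, so this is the minimum enclosing circle.
r = √73 ≈ 8.544.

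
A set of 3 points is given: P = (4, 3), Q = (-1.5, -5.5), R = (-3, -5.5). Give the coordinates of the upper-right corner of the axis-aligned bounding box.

x-range [-3, 4], y-range [-5.5, 3].
The upper-right corner is (4, 3).

(4, 3)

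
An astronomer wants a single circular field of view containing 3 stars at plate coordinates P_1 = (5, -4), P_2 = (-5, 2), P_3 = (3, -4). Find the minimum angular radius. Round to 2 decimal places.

5.83

Side lengths²: P_1P_2² = 136, P_1P_3² = 4, P_2P_3² = 100.
Since P_1P_2² = 136 ≥ 100 + 4 = 104, the angle opposite P_1P_2 is not acute, so the smallest enclosing circle has P_1P_2 as diameter.
Centre = midpoint of P_1P_2 = (0, -1), r² = 136/4 = 34.
r = √34 ≈ 5.83.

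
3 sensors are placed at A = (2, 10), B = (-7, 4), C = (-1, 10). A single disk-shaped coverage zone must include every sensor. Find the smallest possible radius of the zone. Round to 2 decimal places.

5.41

Side lengths²: AB² = 117, AC² = 9, BC² = 72.
Since AB² = 117 ≥ 72 + 9 = 81, the angle opposite AB is not acute, so the smallest enclosing circle has AB as diameter.
Centre = midpoint of AB = (-2.5, 7), r² = 117/4 = 29.25.
r = √(29.25) ≈ 5.41.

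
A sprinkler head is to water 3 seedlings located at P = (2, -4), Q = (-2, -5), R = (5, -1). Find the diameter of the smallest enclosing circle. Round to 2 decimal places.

8.06

Side lengths²: PQ² = 17, PR² = 18, QR² = 65.
Since QR² = 65 ≥ 18 + 17 = 35, the angle opposite QR is not acute, so the smallest enclosing circle has QR as diameter.
Centre = midpoint of QR = (1.5, -3), r² = 65/4 = 16.25.
Diameter = 2r = 2√(16.25) ≈ 8.06.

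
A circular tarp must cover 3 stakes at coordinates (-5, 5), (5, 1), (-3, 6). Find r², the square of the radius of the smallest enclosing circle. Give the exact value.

29

Call the three points A, B, C in the order given.
Side lengths²: AB² = 116, AC² = 5, BC² = 89.
Since AB² = 116 ≥ 89 + 5 = 94, the angle opposite AB is not acute, so the smallest enclosing circle has AB as diameter.
Centre = midpoint of AB = (0, 3), r² = 116/4 = 29.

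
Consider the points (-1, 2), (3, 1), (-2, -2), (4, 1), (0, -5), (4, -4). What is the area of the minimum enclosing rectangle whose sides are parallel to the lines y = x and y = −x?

In coordinates u = x + y, v = x − y the rectangle is axis-aligned; the map (x,y)→(u,v) scales areas by 2.
u-values: 1, 4, -4, 5, -5, 0; range = 5 − (-5) = 10.
v-values: -3, 2, 0, 3, 5, 8; range = 8 − (-3) = 11.
Area = (10 × 11) / 2 = 55.

55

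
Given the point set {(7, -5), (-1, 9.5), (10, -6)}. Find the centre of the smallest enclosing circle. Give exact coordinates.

Call the three points A, B, C in the order given.
Side lengths²: AB² = 274.25, AC² = 10, BC² = 361.25.
Since BC² = 361.25 ≥ 274.25 + 10 = 284.25, the angle opposite BC is not acute, so the smallest enclosing circle has BC as diameter.
Centre = midpoint of BC = (4.5, 1.75), r² = 361.25/4 = 90.3125.
Centre = (4.5, 1.75).

(4.5, 1.75)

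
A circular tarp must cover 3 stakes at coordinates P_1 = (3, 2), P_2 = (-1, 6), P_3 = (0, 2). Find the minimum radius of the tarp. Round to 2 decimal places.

Side lengths²: P_1P_2² = 32, P_1P_3² = 9, P_2P_3² = 17.
Since P_1P_2² = 32 ≥ 17 + 9 = 26, the angle opposite P_1P_2 is not acute, so the smallest enclosing circle has P_1P_2 as diameter.
Centre = midpoint of P_1P_2 = (1, 4), r² = 32/4 = 8.
r = √8 ≈ 2.83.

2.83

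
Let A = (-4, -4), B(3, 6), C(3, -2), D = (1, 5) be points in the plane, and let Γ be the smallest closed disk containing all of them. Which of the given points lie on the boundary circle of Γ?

The farthest pair is A–B with squared distance 149. The circle on this segment as diameter has centre (-0.5, 1) and r² = 149/4 = 37.25.
Check C: distance² to centre = 21.25 ≤ 37.25, so it lies inside.
All remaining points lie in this disk, and no smaller disk contains both endpoints, so this is the minimum enclosing circle.
The points at distance exactly r from the centre are A, B — 2 points.

A, B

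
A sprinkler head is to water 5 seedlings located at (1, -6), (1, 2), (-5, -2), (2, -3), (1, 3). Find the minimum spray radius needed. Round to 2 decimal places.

The minimum enclosing circle of a finite set is fixed by two of the points (as a diameter) or three (as a circumcircle).
The minimum enclosing circle is determined by three boundary points: (1, -6), (-5, -2), (1, 3).
Their circumcentre is (-1/3, -1.5) with r² = 793/36.
The farthest remaining point (1, 2) is at distance² 505/36 ≤ 793/36.
r = √(793/36) ≈ 4.69.

4.69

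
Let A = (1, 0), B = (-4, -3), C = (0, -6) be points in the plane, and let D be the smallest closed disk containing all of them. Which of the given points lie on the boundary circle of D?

Side lengths²: AB² = 34, AC² = 37, BC² = 25.
Since AC² = 37 < 34 + 25 = 59, the triangle is acute, so the smallest enclosing circle is the circumcircle.
Circumcentre = (-13/18, -151/54), r² = 15725/1458.
The points at distance exactly r from the centre are A, B, C — 3 points.

A, B, C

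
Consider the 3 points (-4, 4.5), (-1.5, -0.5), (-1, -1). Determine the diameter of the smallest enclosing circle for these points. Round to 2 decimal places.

6.26

Call the three points A, B, C in the order given.
Side lengths²: AB² = 31.25, AC² = 39.25, BC² = 0.5.
Since AC² = 39.25 ≥ 31.25 + 0.5 = 31.75, the angle opposite AC is not acute, so the smallest enclosing circle has AC as diameter.
Centre = midpoint of AC = (-2.5, 1.75), r² = 39.25/4 = 9.8125.
Diameter = 2r = 2√(9.8125) ≈ 6.26.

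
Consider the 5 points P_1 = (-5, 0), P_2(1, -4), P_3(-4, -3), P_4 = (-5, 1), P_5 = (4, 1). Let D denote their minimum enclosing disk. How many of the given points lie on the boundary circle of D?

3

By Welzl's lemma the MEC is supported by two points (diametrically opposite) or three points (on a circumcircle).
The minimum enclosing circle is determined by three boundary points: P_3, P_4, P_5.
Their circumcentre is (-0.5, 0) with r² = 21.25.
The farthest remaining point P_1 is at distance² 20.25 ≤ 21.25.
The points at distance exactly r from the centre are P_3, P_4, P_5 — 3 points.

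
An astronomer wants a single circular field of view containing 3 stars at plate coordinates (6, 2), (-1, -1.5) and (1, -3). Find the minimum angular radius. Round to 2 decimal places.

3.91

Call the three points A, B, C in the order given.
Side lengths²: AB² = 61.25, AC² = 50, BC² = 6.25.
Since AB² = 61.25 ≥ 50 + 6.25 = 56.25, the angle opposite AB is not acute, so the smallest enclosing circle has AB as diameter.
Centre = midpoint of AB = (2.5, 0.25), r² = 61.25/4 = 15.3125.
r = √(15.3125) ≈ 3.91.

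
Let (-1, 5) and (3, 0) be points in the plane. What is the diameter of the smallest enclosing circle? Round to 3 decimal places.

6.403

The smallest circle enclosing two points has them as diameter endpoints.
Centre = midpoint = (1, 2.5); r² = |(-1, 5)−(3, 0)|²/4 = 41/4 = 10.25.
Diameter = 2r = 2√(10.25) ≈ 6.403.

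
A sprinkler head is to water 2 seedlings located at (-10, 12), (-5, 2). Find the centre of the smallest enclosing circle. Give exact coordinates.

(-7.5, 7)

The smallest circle enclosing two points has them as diameter endpoints.
Centre = midpoint = (-7.5, 7); r² = |(-10, 12)−(-5, 2)|²/4 = 125/4 = 31.25.
Centre = (-7.5, 7).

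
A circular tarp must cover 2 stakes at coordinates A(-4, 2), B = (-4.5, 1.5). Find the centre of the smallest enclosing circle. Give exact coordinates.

(-4.25, 1.75)

The smallest circle enclosing two points has them as diameter endpoints.
Centre = midpoint = (-4.25, 1.75); r² = |AB|²/4 = 0.5/4 = 0.125.
Centre = (-4.25, 1.75).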